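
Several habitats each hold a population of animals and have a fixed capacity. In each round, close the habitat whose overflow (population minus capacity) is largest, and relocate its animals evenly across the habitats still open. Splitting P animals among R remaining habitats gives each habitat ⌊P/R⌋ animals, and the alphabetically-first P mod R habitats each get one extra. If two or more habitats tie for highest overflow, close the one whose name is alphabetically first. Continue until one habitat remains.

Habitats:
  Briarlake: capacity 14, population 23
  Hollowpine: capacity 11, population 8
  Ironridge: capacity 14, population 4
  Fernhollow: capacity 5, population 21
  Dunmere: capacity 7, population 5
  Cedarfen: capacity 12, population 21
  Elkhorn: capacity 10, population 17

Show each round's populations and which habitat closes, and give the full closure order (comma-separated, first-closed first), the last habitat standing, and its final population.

Closure order: Fernhollow, Briarlake, Cedarfen, Elkhorn, Dunmere, Hollowpine
Last habitat: Ironridge with 99 animals

Round 1: Briarlake=23 Cedarfen=21 Dunmere=5 Elkhorn=17 Fernhollow=21 Hollowpine=8 Ironridge=4 → close Fernhollow (overflow 16)
  21÷6 = 3 each, +1 to first 3
Round 2: Briarlake=27 Cedarfen=25 Dunmere=9 Elkhorn=20 Hollowpine=11 Ironridge=7 → close Briarlake (overflow 13)
  27÷5 = 5 each, +1 to first 2
Round 3: Cedarfen=31 Dunmere=15 Elkhorn=25 Hollowpine=16 Ironridge=12 → close Cedarfen (overflow 19)
  31÷4 = 7 each, +1 to first 3
Round 4: Dunmere=23 Elkhorn=33 Hollowpine=24 Ironridge=19 → close Elkhorn (overflow 23)
  33÷3 = 11 each, +1 to first 0
Round 5: Dunmere=34 Hollowpine=35 Ironridge=30 → close Dunmere (overflow 27)
  34÷2 = 17 each, +1 to first 0
Round 6: Hollowpine=52 Ironridge=47 → close Hollowpine (overflow 41)
  52÷1 = 52 each, +1 to first 0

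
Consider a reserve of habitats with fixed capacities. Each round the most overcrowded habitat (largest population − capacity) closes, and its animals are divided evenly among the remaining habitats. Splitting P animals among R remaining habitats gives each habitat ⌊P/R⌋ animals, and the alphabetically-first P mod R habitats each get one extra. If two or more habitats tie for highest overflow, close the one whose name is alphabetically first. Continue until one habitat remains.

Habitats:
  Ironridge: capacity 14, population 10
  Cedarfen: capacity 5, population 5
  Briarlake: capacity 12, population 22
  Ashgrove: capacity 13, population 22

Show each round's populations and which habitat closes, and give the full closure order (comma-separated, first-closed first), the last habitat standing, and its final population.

Round 1: Ashgrove=22 Briarlake=22 Cedarfen=5 Ironridge=10 → close Briarlake (overflow 10)
  22÷3 = 7 each, +1 to first 1
Round 2: Ashgrove=30 Cedarfen=12 Ironridge=17 → close Ashgrove (overflow 17)
  30÷2 = 15 each, +1 to first 0
Round 3: Cedarfen=27 Ironridge=32 → close Cedarfen (overflow 22)
  27÷1 = 27 each, +1 to first 0

Closure order: Briarlake, Ashgrove, Cedarfen
Last habitat: Ironridge with 59 animals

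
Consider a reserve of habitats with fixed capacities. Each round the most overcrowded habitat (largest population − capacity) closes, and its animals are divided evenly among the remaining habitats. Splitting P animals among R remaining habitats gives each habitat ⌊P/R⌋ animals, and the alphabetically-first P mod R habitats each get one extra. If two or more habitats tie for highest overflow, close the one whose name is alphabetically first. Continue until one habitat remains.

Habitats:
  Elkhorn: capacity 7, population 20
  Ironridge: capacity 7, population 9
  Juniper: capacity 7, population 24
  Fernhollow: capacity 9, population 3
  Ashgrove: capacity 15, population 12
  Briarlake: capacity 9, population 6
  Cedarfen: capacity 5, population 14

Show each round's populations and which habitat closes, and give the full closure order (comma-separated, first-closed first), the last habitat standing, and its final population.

Round 1: Ashgrove=12 Briarlake=6 Cedarfen=14 Elkhorn=20 Fernhollow=3 Ironridge=9 Juniper=24 → close Juniper (overflow 17)
  24÷6 = 4 each, +1 to first 0
Round 2: Ashgrove=16 Briarlake=10 Cedarfen=18 Elkhorn=24 Fernhollow=7 Ironridge=13 → close Elkhorn (overflow 17)
  24÷5 = 4 each, +1 to first 4
Round 3: Ashgrove=21 Briarlake=15 Cedarfen=23 Fernhollow=12 Ironridge=17 → close Cedarfen (overflow 18)
  23÷4 = 5 each, +1 to first 3
Round 4: Ashgrove=27 Briarlake=21 Fernhollow=18 Ironridge=22 → close Ironridge (overflow 15)
  22÷3 = 7 each, +1 to first 1
Round 5: Ashgrove=35 Briarlake=28 Fernhollow=25 → close Ashgrove (overflow 20)
  35÷2 = 17 each, +1 to first 1
Round 6: Briarlake=46 Fernhollow=42 → close Briarlake (overflow 37)
  46÷1 = 46 each, +1 to first 0

Closure order: Juniper, Elkhorn, Cedarfen, Ironridge, Ashgrove, Briarlake
Last habitat: Fernhollow with 88 animals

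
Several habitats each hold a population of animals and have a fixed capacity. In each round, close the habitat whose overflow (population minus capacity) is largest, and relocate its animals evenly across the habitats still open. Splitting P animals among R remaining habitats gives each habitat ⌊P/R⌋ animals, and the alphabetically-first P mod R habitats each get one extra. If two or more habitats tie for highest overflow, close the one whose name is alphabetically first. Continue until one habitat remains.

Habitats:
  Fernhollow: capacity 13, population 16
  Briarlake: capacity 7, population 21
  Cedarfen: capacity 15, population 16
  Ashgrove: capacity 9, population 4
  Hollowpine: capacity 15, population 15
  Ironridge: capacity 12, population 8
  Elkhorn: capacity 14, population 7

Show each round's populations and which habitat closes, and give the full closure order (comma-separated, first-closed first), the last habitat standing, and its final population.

Closure order: Briarlake, Fernhollow, Cedarfen, Hollowpine, Ashgrove, Ironridge
Last habitat: Elkhorn with 87 animals

Round 1: Ashgrove=4 Briarlake=21 Cedarfen=16 Elkhorn=7 Fernhollow=16 Hollowpine=15 Ironridge=8 → close Briarlake (overflow 14)
  21÷6 = 3 each, +1 to first 3
Round 2: Ashgrove=8 Cedarfen=20 Elkhorn=11 Fernhollow=19 Hollowpine=18 Ironridge=11 → close Fernhollow (overflow 6)
  19÷5 = 3 each, +1 to first 4
Round 3: Ashgrove=12 Cedarfen=24 Elkhorn=15 Hollowpine=22 Ironridge=14 → close Cedarfen (overflow 9)
  24÷4 = 6 each, +1 to first 0
Round 4: Ashgrove=18 Elkhorn=21 Hollowpine=28 Ironridge=20 → close Hollowpine (overflow 13)
  28÷3 = 9 each, +1 to first 1
Round 5: Ashgrove=28 Elkhorn=30 Ironridge=29 → close Ashgrove (overflow 19)
  28÷2 = 14 each, +1 to first 0
Round 6: Elkhorn=44 Ironridge=43 → close Ironridge (overflow 31)
  43÷1 = 43 each, +1 to first 0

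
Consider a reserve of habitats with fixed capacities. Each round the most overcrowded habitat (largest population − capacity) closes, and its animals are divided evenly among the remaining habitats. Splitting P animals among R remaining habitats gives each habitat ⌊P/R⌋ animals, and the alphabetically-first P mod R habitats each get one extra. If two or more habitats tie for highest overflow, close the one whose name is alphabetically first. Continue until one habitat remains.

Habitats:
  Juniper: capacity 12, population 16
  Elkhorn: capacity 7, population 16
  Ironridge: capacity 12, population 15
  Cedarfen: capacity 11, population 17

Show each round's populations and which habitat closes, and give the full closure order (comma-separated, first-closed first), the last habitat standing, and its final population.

Closure order: Elkhorn, Cedarfen, Ironridge
Last habitat: Juniper with 64 animals

Round 1: Cedarfen=17 Elkhorn=16 Ironridge=15 Juniper=16 → close Elkhorn (overflow 9)
  16÷3 = 5 each, +1 to first 1
Round 2: Cedarfen=23 Ironridge=20 Juniper=21 → close Cedarfen (overflow 12)
  23÷2 = 11 each, +1 to first 1
Round 3: Ironridge=32 Juniper=32 → close Ironridge (overflow 20)
  32÷1 = 32 each, +1 to first 0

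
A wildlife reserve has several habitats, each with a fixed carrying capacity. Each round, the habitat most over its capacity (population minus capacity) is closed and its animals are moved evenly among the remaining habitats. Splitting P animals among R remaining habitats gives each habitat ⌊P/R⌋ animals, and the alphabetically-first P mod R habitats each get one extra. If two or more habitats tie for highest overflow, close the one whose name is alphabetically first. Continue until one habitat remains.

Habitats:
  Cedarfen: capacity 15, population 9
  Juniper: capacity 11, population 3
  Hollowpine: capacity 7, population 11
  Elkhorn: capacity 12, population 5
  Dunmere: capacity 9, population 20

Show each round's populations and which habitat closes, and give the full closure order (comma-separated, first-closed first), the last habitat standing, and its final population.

Round 1: Cedarfen=9 Dunmere=20 Elkhorn=5 Hollowpine=11 Juniper=3 → close Dunmere (overflow 11)
  20÷4 = 5 each, +1 to first 0
Round 2: Cedarfen=14 Elkhorn=10 Hollowpine=16 Juniper=8 → close Hollowpine (overflow 9)
  16÷3 = 5 each, +1 to first 1
Round 3: Cedarfen=20 Elkhorn=15 Juniper=13 → close Cedarfen (overflow 5)
  20÷2 = 10 each, +1 to first 0
Round 4: Elkhorn=25 Juniper=23 → close Elkhorn (overflow 13)
  25÷1 = 25 each, +1 to first 0

Closure order: Dunmere, Hollowpine, Cedarfen, Elkhorn
Last habitat: Juniper with 48 animals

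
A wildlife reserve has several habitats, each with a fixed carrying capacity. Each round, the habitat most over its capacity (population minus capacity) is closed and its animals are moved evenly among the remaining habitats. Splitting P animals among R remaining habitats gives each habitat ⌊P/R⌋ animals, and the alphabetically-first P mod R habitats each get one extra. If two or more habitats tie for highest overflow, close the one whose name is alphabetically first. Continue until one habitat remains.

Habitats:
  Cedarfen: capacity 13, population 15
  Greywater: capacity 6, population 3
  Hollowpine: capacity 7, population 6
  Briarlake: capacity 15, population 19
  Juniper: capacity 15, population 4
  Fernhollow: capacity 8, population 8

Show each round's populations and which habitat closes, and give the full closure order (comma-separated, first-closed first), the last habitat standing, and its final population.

Closure order: Briarlake, Cedarfen, Fernhollow, Hollowpine, Greywater
Last habitat: Juniper with 55 animals

Round 1: Briarlake=19 Cedarfen=15 Fernhollow=8 Greywater=3 Hollowpine=6 Juniper=4 → close Briarlake (overflow 4)
  19÷5 = 3 each, +1 to first 4
Round 2: Cedarfen=19 Fernhollow=12 Greywater=7 Hollowpine=10 Juniper=7 → close Cedarfen (overflow 6)
  19÷4 = 4 each, +1 to first 3
Round 3: Fernhollow=17 Greywater=12 Hollowpine=15 Juniper=11 → close Fernhollow (overflow 9)
  17÷3 = 5 each, +1 to first 2
Round 4: Greywater=18 Hollowpine=21 Juniper=16 → close Hollowpine (overflow 14)
  21÷2 = 10 each, +1 to first 1
Round 5: Greywater=29 Juniper=26 → close Greywater (overflow 23)
  29÷1 = 29 each, +1 to first 0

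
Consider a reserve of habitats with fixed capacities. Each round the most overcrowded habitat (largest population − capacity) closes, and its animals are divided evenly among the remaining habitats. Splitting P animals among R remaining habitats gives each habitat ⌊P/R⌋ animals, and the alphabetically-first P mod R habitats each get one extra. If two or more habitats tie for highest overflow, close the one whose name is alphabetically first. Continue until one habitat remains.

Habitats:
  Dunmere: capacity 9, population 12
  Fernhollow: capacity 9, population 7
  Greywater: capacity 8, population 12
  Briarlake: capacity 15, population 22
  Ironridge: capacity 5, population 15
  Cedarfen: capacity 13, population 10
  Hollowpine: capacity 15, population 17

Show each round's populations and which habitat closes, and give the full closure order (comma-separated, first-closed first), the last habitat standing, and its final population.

Closure order: Ironridge, Briarlake, Dunmere, Greywater, Hollowpine, Cedarfen
Last habitat: Fernhollow with 95 animals

Round 1: Briarlake=22 Cedarfen=10 Dunmere=12 Fernhollow=7 Greywater=12 Hollowpine=17 Ironridge=15 → close Ironridge (overflow 10)
  15÷6 = 2 each, +1 to first 3
Round 2: Briarlake=25 Cedarfen=13 Dunmere=15 Fernhollow=9 Greywater=14 Hollowpine=19 → close Briarlake (overflow 10)
  25÷5 = 5 each, +1 to first 0
Round 3: Cedarfen=18 Dunmere=20 Fernhollow=14 Greywater=19 Hollowpine=24 → close Dunmere (overflow 11)
  20÷4 = 5 each, +1 to first 0
Round 4: Cedarfen=23 Fernhollow=19 Greywater=24 Hollowpine=29 → close Greywater (overflow 16)
  24÷3 = 8 each, +1 to first 0
Round 5: Cedarfen=31 Fernhollow=27 Hollowpine=37 → close Hollowpine (overflow 22)
  37÷2 = 18 each, +1 to first 1
Round 6: Cedarfen=50 Fernhollow=45 → close Cedarfen (overflow 37)
  50÷1 = 50 each, +1 to first 0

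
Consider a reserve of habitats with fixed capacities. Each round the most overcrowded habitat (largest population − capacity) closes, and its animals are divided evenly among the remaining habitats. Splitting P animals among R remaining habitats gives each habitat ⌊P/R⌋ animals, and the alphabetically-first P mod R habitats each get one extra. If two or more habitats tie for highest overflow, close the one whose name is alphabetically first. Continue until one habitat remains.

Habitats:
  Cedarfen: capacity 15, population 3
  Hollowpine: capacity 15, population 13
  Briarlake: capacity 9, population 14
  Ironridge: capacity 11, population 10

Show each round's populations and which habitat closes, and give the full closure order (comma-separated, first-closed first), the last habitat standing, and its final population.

Round 1: Briarlake=14 Cedarfen=3 Hollowpine=13 Ironridge=10 → close Briarlake (overflow 5)
  14÷3 = 4 each, +1 to first 2
Round 2: Cedarfen=8 Hollowpine=18 Ironridge=14 → close Hollowpine (overflow 3)
  18÷2 = 9 each, +1 to first 0
Round 3: Cedarfen=17 Ironridge=23 → close Ironridge (overflow 12)
  23÷1 = 23 each, +1 to first 0

Closure order: Briarlake, Hollowpine, Ironridge
Last habitat: Cedarfen with 40 animals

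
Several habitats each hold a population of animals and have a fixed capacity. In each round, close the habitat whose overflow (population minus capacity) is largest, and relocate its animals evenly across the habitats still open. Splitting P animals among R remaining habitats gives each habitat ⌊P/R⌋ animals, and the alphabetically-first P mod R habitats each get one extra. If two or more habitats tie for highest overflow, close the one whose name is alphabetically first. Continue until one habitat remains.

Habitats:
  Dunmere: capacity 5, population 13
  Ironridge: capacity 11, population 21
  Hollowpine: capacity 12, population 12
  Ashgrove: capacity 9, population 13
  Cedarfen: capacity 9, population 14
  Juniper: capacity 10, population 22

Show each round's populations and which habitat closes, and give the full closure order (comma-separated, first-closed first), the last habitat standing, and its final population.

Round 1: Ashgrove=13 Cedarfen=14 Dunmere=13 Hollowpine=12 Ironridge=21 Juniper=22 → close Juniper (overflow 12)
  22÷5 = 4 each, +1 to first 2
Round 2: Ashgrove=18 Cedarfen=19 Dunmere=17 Hollowpine=16 Ironridge=25 → close Ironridge (overflow 14)
  25÷4 = 6 each, +1 to first 1
Round 3: Ashgrove=25 Cedarfen=25 Dunmere=23 Hollowpine=22 → close Dunmere (overflow 18)
  23÷3 = 7 each, +1 to first 2
Round 4: Ashgrove=33 Cedarfen=33 Hollowpine=29 → close Ashgrove (overflow 24)
  33÷2 = 16 each, +1 to first 1
Round 5: Cedarfen=50 Hollowpine=45 → close Cedarfen (overflow 41)
  50÷1 = 50 each, +1 to first 0

Closure order: Juniper, Ironridge, Dunmere, Ashgrove, Cedarfen
Last habitat: Hollowpine with 95 animals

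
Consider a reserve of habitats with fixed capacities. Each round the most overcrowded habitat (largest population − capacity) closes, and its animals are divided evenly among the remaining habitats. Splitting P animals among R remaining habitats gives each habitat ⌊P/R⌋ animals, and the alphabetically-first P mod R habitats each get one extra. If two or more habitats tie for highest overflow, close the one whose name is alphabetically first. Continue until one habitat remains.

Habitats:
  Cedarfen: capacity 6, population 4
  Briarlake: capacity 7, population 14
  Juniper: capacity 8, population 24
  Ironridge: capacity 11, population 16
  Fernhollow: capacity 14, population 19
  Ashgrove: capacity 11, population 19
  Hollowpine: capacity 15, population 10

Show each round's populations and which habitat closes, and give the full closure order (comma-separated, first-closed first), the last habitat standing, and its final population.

Closure order: Juniper, Ashgrove, Briarlake, Fernhollow, Ironridge, Cedarfen
Last habitat: Hollowpine with 106 animals

Round 1: Ashgrove=19 Briarlake=14 Cedarfen=4 Fernhollow=19 Hollowpine=10 Ironridge=16 Juniper=24 → close Juniper (overflow 16)
  24÷6 = 4 each, +1 to first 0
Round 2: Ashgrove=23 Briarlake=18 Cedarfen=8 Fernhollow=23 Hollowpine=14 Ironridge=20 → close Ashgrove (overflow 12)
  23÷5 = 4 each, +1 to first 3
Round 3: Briarlake=23 Cedarfen=13 Fernhollow=28 Hollowpine=18 Ironridge=24 → close Briarlake (overflow 16)
  23÷4 = 5 each, +1 to first 3
Round 4: Cedarfen=19 Fernhollow=34 Hollowpine=24 Ironridge=29 → close Fernhollow (overflow 20)
  34÷3 = 11 each, +1 to first 1
Round 5: Cedarfen=31 Hollowpine=35 Ironridge=40 → close Ironridge (overflow 29)
  40÷2 = 20 each, +1 to first 0
Round 6: Cedarfen=51 Hollowpine=55 → close Cedarfen (overflow 45)
  51÷1 = 51 each, +1 to first 0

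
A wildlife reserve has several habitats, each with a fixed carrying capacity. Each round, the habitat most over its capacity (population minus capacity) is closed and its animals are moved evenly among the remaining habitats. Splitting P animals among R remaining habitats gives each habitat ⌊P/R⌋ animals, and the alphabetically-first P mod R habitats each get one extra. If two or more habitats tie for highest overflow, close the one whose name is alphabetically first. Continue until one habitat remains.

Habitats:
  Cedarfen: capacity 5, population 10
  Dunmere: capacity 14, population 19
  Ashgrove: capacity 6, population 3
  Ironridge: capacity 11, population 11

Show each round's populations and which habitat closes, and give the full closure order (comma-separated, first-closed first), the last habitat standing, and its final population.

Round 1: Ashgrove=3 Cedarfen=10 Dunmere=19 Ironridge=11 → close Cedarfen (overflow 5)
  10÷3 = 3 each, +1 to first 1
Round 2: Ashgrove=7 Dunmere=22 Ironridge=14 → close Dunmere (overflow 8)
  22÷2 = 11 each, +1 to first 0
Round 3: Ashgrove=18 Ironridge=25 → close Ironridge (overflow 14)
  25÷1 = 25 each, +1 to first 0

Closure order: Cedarfen, Dunmere, Ironridge
Last habitat: Ashgrove with 43 animals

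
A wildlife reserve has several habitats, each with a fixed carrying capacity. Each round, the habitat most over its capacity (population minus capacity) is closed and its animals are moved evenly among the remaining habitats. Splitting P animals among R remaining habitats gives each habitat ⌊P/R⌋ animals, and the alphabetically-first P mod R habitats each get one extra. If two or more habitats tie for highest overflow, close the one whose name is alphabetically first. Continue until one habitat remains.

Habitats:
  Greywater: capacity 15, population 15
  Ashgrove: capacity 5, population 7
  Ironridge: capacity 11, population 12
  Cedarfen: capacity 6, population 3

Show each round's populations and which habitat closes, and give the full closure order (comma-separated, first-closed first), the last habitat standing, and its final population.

Closure order: Ashgrove, Ironridge, Greywater
Last habitat: Cedarfen with 37 animals

Round 1: Ashgrove=7 Cedarfen=3 Greywater=15 Ironridge=12 → close Ashgrove (overflow 2)
  7÷3 = 2 each, +1 to first 1
Round 2: Cedarfen=6 Greywater=17 Ironridge=14 → close Ironridge (overflow 3)
  14÷2 = 7 each, +1 to first 0
Round 3: Cedarfen=13 Greywater=24 → close Greywater (overflow 9)
  24÷1 = 24 each, +1 to first 0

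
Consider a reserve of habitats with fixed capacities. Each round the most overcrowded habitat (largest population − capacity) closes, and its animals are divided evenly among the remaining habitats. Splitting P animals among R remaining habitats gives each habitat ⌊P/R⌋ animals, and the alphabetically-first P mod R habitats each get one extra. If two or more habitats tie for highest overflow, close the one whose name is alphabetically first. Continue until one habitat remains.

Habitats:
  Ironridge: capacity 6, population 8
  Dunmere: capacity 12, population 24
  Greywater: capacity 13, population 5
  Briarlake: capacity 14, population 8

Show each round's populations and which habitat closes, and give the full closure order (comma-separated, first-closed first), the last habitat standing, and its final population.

Closure order: Dunmere, Ironridge, Briarlake
Last habitat: Greywater with 45 animals

Round 1: Briarlake=8 Dunmere=24 Greywater=5 Ironridge=8 → close Dunmere (overflow 12)
  24÷3 = 8 each, +1 to first 0
Round 2: Briarlake=16 Greywater=13 Ironridge=16 → close Ironridge (overflow 10)
  16÷2 = 8 each, +1 to first 0
Round 3: Briarlake=24 Greywater=21 → close Briarlake (overflow 10)
  24÷1 = 24 each, +1 to first 0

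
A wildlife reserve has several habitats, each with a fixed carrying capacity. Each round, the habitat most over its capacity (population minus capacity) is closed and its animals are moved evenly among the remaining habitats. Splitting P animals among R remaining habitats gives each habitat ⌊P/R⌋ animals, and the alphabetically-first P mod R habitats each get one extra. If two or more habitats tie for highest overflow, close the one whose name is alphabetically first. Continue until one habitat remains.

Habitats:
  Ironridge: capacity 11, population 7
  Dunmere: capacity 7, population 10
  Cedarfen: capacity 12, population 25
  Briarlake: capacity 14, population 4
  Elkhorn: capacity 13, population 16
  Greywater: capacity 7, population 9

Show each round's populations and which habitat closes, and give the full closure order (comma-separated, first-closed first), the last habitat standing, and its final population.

Round 1: Briarlake=4 Cedarfen=25 Dunmere=10 Elkhorn=16 Greywater=9 Ironridge=7 → close Cedarfen (overflow 13)
  25÷5 = 5 each, +1 to first 0
Round 2: Briarlake=9 Dunmere=15 Elkhorn=21 Greywater=14 Ironridge=12 → close Dunmere (overflow 8)
  15÷4 = 3 each, +1 to first 3
Round 3: Briarlake=13 Elkhorn=25 Greywater=18 Ironridge=15 → close Elkhorn (overflow 12)
  25÷3 = 8 each, +1 to first 1
Round 4: Briarlake=22 Greywater=26 Ironridge=23 → close Greywater (overflow 19)
  26÷2 = 13 each, +1 to first 0
Round 5: Briarlake=35 Ironridge=36 → close Ironridge (overflow 25)
  36÷1 = 36 each, +1 to first 0

Closure order: Cedarfen, Dunmere, Elkhorn, Greywater, Ironridge
Last habitat: Briarlake with 71 animals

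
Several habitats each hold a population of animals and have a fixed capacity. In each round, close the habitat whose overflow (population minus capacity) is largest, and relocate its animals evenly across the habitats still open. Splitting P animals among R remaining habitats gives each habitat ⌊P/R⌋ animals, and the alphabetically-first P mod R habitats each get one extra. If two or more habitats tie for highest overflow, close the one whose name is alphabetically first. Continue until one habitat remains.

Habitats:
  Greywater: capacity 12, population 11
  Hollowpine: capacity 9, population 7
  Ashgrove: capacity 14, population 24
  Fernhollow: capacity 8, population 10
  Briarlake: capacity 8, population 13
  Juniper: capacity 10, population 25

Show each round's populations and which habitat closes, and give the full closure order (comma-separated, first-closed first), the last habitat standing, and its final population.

Round 1: Ashgrove=24 Briarlake=13 Fernhollow=10 Greywater=11 Hollowpine=7 Juniper=25 → close Juniper (overflow 15)
  25÷5 = 5 each, +1 to first 0
Round 2: Ashgrove=29 Briarlake=18 Fernhollow=15 Greywater=16 Hollowpine=12 → close Ashgrove (overflow 15)
  29÷4 = 7 each, +1 to first 1
Round 3: Briarlake=26 Fernhollow=22 Greywater=23 Hollowpine=19 → close Briarlake (overflow 18)
  26÷3 = 8 each, +1 to first 2
Round 4: Fernhollow=31 Greywater=32 Hollowpine=27 → close Fernhollow (overflow 23)
  31÷2 = 15 each, +1 to first 1
Round 5: Greywater=48 Hollowpine=42 → close Greywater (overflow 36)
  48÷1 = 48 each, +1 to first 0

Closure order: Juniper, Ashgrove, Briarlake, Fernhollow, Greywater
Last habitat: Hollowpine with 90 animals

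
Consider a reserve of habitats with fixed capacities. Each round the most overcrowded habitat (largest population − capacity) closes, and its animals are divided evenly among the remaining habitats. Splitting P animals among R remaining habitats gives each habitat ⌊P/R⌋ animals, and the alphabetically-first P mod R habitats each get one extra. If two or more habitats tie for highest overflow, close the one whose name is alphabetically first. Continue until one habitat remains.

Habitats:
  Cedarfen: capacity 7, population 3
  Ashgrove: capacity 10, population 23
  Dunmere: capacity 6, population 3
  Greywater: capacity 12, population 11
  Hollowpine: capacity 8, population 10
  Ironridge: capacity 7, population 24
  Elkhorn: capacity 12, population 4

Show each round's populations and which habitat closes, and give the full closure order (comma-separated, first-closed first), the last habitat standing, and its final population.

Round 1: Ashgrove=23 Cedarfen=3 Dunmere=3 Elkhorn=4 Greywater=11 Hollowpine=10 Ironridge=24 → close Ironridge (overflow 17)
  24÷6 = 4 each, +1 to first 0
Round 2: Ashgrove=27 Cedarfen=7 Dunmere=7 Elkhorn=8 Greywater=15 Hollowpine=14 → close Ashgrove (overflow 17)
  27÷5 = 5 each, +1 to first 2
Round 3: Cedarfen=13 Dunmere=13 Elkhorn=13 Greywater=20 Hollowpine=19 → close Hollowpine (overflow 11)
  19÷4 = 4 each, +1 to first 3
Round 4: Cedarfen=18 Dunmere=18 Elkhorn=18 Greywater=24 → close Dunmere (overflow 12)
  18÷3 = 6 each, +1 to first 0
Round 5: Cedarfen=24 Elkhorn=24 Greywater=30 → close Greywater (overflow 18)
  30÷2 = 15 each, +1 to first 0
Round 6: Cedarfen=39 Elkhorn=39 → close Cedarfen (overflow 32)
  39÷1 = 39 each, +1 to first 0

Closure order: Ironridge, Ashgrove, Hollowpine, Dunmere, Greywater, Cedarfen
Last habitat: Elkhorn with 78 animals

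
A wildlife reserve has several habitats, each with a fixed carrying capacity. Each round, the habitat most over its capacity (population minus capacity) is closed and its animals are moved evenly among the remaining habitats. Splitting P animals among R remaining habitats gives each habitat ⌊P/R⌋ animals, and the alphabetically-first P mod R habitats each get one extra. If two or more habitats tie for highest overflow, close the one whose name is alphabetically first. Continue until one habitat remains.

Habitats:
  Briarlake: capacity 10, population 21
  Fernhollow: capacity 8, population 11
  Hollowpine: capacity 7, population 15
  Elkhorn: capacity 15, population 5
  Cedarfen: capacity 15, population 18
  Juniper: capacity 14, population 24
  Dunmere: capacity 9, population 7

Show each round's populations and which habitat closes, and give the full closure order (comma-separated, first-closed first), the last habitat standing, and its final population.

Closure order: Briarlake, Juniper, Hollowpine, Cedarfen, Fernhollow, Dunmere
Last habitat: Elkhorn with 101 animals

Round 1: Briarlake=21 Cedarfen=18 Dunmere=7 Elkhorn=5 Fernhollow=11 Hollowpine=15 Juniper=24 → close Briarlake (overflow 11)
  21÷6 = 3 each, +1 to first 3
Round 2: Cedarfen=22 Dunmere=11 Elkhorn=9 Fernhollow=14 Hollowpine=18 Juniper=27 → close Juniper (overflow 13)
  27÷5 = 5 each, +1 to first 2
Round 3: Cedarfen=28 Dunmere=17 Elkhorn=14 Fernhollow=19 Hollowpine=23 → close Hollowpine (overflow 16)
  23÷4 = 5 each, +1 to first 3
Round 4: Cedarfen=34 Dunmere=23 Elkhorn=20 Fernhollow=24 → close Cedarfen (overflow 19)
  34÷3 = 11 each, +1 to first 1
Round 5: Dunmere=35 Elkhorn=31 Fernhollow=35 → close Fernhollow (overflow 27)
  35÷2 = 17 each, +1 to first 1
Round 6: Dunmere=53 Elkhorn=48 → close Dunmere (overflow 44)
  53÷1 = 53 each, +1 to first 0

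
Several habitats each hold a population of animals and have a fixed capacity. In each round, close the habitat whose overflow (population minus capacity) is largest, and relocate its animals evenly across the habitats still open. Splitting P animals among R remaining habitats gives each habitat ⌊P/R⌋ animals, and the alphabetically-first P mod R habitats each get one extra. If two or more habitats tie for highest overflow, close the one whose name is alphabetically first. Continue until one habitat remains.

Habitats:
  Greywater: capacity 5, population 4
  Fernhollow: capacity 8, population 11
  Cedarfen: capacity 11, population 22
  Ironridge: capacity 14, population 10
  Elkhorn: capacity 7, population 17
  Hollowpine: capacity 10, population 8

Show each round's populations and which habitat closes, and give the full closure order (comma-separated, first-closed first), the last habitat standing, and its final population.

Round 1: Cedarfen=22 Elkhorn=17 Fernhollow=11 Greywater=4 Hollowpine=8 Ironridge=10 → close Cedarfen (overflow 11)
  22÷5 = 4 each, +1 to first 2
Round 2: Elkhorn=22 Fernhollow=16 Greywater=8 Hollowpine=12 Ironridge=14 → close Elkhorn (overflow 15)
  22÷4 = 5 each, +1 to first 2
Round 3: Fernhollow=22 Greywater=14 Hollowpine=17 Ironridge=19 → close Fernhollow (overflow 14)
  22÷3 = 7 each, +1 to first 1
Round 4: Greywater=22 Hollowpine=24 Ironridge=26 → close Greywater (overflow 17)
  22÷2 = 11 each, +1 to first 0
Round 5: Hollowpine=35 Ironridge=37 → close Hollowpine (overflow 25)
  35÷1 = 35 each, +1 to first 0

Closure order: Cedarfen, Elkhorn, Fernhollow, Greywater, Hollowpine
Last habitat: Ironridge with 72 animals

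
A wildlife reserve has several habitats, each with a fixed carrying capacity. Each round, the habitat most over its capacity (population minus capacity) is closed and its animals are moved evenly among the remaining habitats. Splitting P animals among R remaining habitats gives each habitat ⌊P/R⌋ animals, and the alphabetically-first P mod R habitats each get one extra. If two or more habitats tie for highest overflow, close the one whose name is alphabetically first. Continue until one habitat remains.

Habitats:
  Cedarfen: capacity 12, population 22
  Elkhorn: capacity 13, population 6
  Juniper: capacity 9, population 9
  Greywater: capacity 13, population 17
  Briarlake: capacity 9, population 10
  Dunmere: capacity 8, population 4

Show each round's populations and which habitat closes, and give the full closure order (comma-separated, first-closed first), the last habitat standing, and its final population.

Closure order: Cedarfen, Greywater, Briarlake, Juniper, Dunmere
Last habitat: Elkhorn with 68 animals

Round 1: Briarlake=10 Cedarfen=22 Dunmere=4 Elkhorn=6 Greywater=17 Juniper=9 → close Cedarfen (overflow 10)
  22÷5 = 4 each, +1 to first 2
Round 2: Briarlake=15 Dunmere=9 Elkhorn=10 Greywater=21 Juniper=13 → close Greywater (overflow 8)
  21÷4 = 5 each, +1 to first 1
Round 3: Briarlake=21 Dunmere=14 Elkhorn=15 Juniper=18 → close Briarlake (overflow 12)
  21÷3 = 7 each, +1 to first 0
Round 4: Dunmere=21 Elkhorn=22 Juniper=25 → close Juniper (overflow 16)
  25÷2 = 12 each, +1 to first 1
Round 5: Dunmere=34 Elkhorn=34 → close Dunmere (overflow 26)
  34÷1 = 34 each, +1 to first 0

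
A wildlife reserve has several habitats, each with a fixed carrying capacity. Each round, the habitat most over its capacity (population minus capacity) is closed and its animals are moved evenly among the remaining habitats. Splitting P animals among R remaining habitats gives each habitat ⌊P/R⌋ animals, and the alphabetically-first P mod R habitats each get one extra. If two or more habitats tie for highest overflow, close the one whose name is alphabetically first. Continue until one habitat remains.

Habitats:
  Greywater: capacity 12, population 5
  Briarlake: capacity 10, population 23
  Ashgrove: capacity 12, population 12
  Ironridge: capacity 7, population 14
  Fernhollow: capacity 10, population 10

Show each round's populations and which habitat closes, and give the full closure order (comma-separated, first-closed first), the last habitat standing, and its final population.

Closure order: Briarlake, Ironridge, Ashgrove, Fernhollow
Last habitat: Greywater with 64 animals

Round 1: Ashgrove=12 Briarlake=23 Fernhollow=10 Greywater=5 Ironridge=14 → close Briarlake (overflow 13)
  23÷4 = 5 each, +1 to first 3
Round 2: Ashgrove=18 Fernhollow=16 Greywater=11 Ironridge=19 → close Ironridge (overflow 12)
  19÷3 = 6 each, +1 to first 1
Round 3: Ashgrove=25 Fernhollow=22 Greywater=17 → close Ashgrove (overflow 13)
  25÷2 = 12 each, +1 to first 1
Round 4: Fernhollow=35 Greywater=29 → close Fernhollow (overflow 25)
  35÷1 = 35 each, +1 to first 0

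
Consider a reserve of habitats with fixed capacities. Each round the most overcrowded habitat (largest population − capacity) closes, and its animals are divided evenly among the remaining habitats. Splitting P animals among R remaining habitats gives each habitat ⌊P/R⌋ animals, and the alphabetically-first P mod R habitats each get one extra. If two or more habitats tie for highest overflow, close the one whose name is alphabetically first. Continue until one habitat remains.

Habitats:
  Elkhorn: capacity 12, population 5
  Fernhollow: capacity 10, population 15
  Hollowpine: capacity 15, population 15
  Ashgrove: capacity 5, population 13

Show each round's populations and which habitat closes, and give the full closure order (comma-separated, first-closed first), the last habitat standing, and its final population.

Closure order: Ashgrove, Fernhollow, Hollowpine
Last habitat: Elkhorn with 48 animals

Round 1: Ashgrove=13 Elkhorn=5 Fernhollow=15 Hollowpine=15 → close Ashgrove (overflow 8)
  13÷3 = 4 each, +1 to first 1
Round 2: Elkhorn=10 Fernhollow=19 Hollowpine=19 → close Fernhollow (overflow 9)
  19÷2 = 9 each, +1 to first 1
Round 3: Elkhorn=20 Hollowpine=28 → close Hollowpine (overflow 13)
  28÷1 = 28 each, +1 to first 0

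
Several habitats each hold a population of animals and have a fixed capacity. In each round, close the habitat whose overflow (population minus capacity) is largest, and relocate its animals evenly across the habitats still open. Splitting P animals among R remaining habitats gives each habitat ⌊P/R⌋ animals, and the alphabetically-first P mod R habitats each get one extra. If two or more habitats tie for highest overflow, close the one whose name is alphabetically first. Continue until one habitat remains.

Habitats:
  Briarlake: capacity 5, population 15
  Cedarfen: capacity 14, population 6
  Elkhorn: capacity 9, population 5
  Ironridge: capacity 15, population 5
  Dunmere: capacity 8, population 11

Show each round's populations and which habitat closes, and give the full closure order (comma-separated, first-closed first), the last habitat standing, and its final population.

Round 1: Briarlake=15 Cedarfen=6 Dunmere=11 Elkhorn=5 Ironridge=5 → close Briarlake (overflow 10)
  15÷4 = 3 each, +1 to first 3
Round 2: Cedarfen=10 Dunmere=15 Elkhorn=9 Ironridge=8 → close Dunmere (overflow 7)
  15÷3 = 5 each, +1 to first 0
Round 3: Cedarfen=15 Elkhorn=14 Ironridge=13 → close Elkhorn (overflow 5)
  14÷2 = 7 each, +1 to first 0
Round 4: Cedarfen=22 Ironridge=20 → close Cedarfen (overflow 8)
  22÷1 = 22 each, +1 to first 0

Closure order: Briarlake, Dunmere, Elkhorn, Cedarfen
Last habitat: Ironridge with 42 animals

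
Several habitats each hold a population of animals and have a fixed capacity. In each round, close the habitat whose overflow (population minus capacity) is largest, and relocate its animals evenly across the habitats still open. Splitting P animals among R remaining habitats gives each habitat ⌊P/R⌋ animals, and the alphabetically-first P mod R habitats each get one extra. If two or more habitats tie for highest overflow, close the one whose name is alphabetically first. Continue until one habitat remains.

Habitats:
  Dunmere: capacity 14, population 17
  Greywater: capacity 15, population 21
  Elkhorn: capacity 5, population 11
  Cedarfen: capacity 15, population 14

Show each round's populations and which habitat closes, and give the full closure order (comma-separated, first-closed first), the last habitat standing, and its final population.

Round 1: Cedarfen=14 Dunmere=17 Elkhorn=11 Greywater=21 → close Elkhorn (overflow 6)
  11÷3 = 3 each, +1 to first 2
Round 2: Cedarfen=18 Dunmere=21 Greywater=24 → close Greywater (overflow 9)
  24÷2 = 12 each, +1 to first 0
Round 3: Cedarfen=30 Dunmere=33 → close Dunmere (overflow 19)
  33÷1 = 33 each, +1 to first 0

Closure order: Elkhorn, Greywater, Dunmere
Last habitat: Cedarfen with 63 animals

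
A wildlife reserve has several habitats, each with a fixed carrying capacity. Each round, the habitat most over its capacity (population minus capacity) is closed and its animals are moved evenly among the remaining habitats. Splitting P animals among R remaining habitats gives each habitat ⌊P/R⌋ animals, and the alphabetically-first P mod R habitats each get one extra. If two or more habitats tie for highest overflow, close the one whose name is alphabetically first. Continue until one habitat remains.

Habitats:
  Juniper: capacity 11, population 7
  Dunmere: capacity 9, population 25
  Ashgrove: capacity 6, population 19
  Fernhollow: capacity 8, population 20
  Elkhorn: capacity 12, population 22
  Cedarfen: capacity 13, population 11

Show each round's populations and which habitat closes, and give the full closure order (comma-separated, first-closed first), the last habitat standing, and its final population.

Closure order: Dunmere, Ashgrove, Fernhollow, Elkhorn, Cedarfen
Last habitat: Juniper with 104 animals

Round 1: Ashgrove=19 Cedarfen=11 Dunmere=25 Elkhorn=22 Fernhollow=20 Juniper=7 → close Dunmere (overflow 16)
  25÷5 = 5 each, +1 to first 0
Round 2: Ashgrove=24 Cedarfen=16 Elkhorn=27 Fernhollow=25 Juniper=12 → close Ashgrove (overflow 18)
  24÷4 = 6 each, +1 to first 0
Round 3: Cedarfen=22 Elkhorn=33 Fernhollow=31 Juniper=18 → close Fernhollow (overflow 23)
  31÷3 = 10 each, +1 to first 1
Round 4: Cedarfen=33 Elkhorn=43 Juniper=28 → close Elkhorn (overflow 31)
  43÷2 = 21 each, +1 to first 1
Round 5: Cedarfen=55 Juniper=49 → close Cedarfen (overflow 42)
  55÷1 = 55 each, +1 to first 0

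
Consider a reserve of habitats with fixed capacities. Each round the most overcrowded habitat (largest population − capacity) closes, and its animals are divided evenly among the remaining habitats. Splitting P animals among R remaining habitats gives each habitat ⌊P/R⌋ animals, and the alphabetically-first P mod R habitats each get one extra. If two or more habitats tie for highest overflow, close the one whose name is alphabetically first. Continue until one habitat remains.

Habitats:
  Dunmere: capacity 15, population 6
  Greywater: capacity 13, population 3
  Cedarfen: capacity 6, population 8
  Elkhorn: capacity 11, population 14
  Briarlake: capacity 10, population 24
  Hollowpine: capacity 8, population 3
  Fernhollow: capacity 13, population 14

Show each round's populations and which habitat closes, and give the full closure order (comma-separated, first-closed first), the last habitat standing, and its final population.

Closure order: Briarlake, Elkhorn, Cedarfen, Fernhollow, Hollowpine, Dunmere
Last habitat: Greywater with 72 animals

Round 1: Briarlake=24 Cedarfen=8 Dunmere=6 Elkhorn=14 Fernhollow=14 Greywater=3 Hollowpine=3 → close Briarlake (overflow 14)
  24÷6 = 4 each, +1 to first 0
Round 2: Cedarfen=12 Dunmere=10 Elkhorn=18 Fernhollow=18 Greywater=7 Hollowpine=7 → close Elkhorn (overflow 7)
  18÷5 = 3 each, +1 to first 3
Round 3: Cedarfen=16 Dunmere=14 Fernhollow=22 Greywater=10 Hollowpine=10 → close Cedarfen (overflow 10)
  16÷4 = 4 each, +1 to first 0
Round 4: Dunmere=18 Fernhollow=26 Greywater=14 Hollowpine=14 → close Fernhollow (overflow 13)
  26÷3 = 8 each, +1 to first 2
Round 5: Dunmere=27 Greywater=23 Hollowpine=22 → close Hollowpine (overflow 14)
  22÷2 = 11 each, +1 to first 0
Round 6: Dunmere=38 Greywater=34 → close Dunmere (overflow 23)
  38÷1 = 38 each, +1 to first 0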